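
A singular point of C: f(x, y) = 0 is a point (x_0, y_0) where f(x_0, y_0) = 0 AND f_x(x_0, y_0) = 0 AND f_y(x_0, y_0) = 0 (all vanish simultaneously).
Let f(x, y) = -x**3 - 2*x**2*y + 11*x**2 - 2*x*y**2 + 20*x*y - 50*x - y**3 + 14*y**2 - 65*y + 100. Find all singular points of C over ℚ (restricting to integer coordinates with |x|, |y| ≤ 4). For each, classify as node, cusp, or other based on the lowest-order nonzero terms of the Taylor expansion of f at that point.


Singular points: {(2, 3)}; classification: node.

Compute partial derivatives:
  f_x = -3*x**2 - 4*x*y + 22*x - 2*y**2 + 20*y - 50.
  f_y = -2*x**2 - 4*x*y + 20*x - 3*y**2 + 28*y - 65.
Scan x_0 ∈ {−4, ..., 4}. For each x_0, f_y(x_0, y) is a polynomial in y; find its integer roots y ∈ {−4, ..., 4}, then test f_x and f at those candidates.
  x = -4: f_y(-4, y) = -3*y**2 + 44*y - 177; no integer root y with |y| ≤ 4.
  x = -3: f_y(-3, y) = -3*y**2 + 40*y - 143; no integer root y with |y| ≤ 4.
  x = -2: f_y(-2, y) = -3*y**2 + 36*y - 113; no integer root y with |y| ≤ 4.
  x = -1: f_y(-1, y) = -3*y**2 + 32*y - 87; no integer root y with |y| ≤ 4.
  x = 0: f_y(0, y) = -3*y**2 + 28*y - 65; no integer root y with |y| ≤ 4.
  x = 1: f_y(1, y) = -3*y**2 + 24*y - 47; no integer root y with |y| ≤ 4.
  x = 2: f_y(2, y) = -3*y**2 + 20*y - 33; vanishes at y ∈ {3}. (2, 3): f_x = 0, f = 0 — SINGULAR.
  x = 3: f_y(3, y) = -3*y**2 + 16*y - 23; no integer root y with |y| ≤ 4.
  x = 4: f_y(4, y) = -3*y**2 + 12*y - 17; no integer root y with |y| ≤ 4.
Only singular point on the grid: (2, 3).
Classify: substitute x = 2 + u, y = 3 + v and expand: f = -u**3 - 2*u**2*v - u**2 - 2*u*v**2 - v**3 + v**2.
No constant or linear terms (consistent with a singular point). Quadratic part: -u**2 + v**2. Cubic part: -u**3 - 2*u**2*v - 2*u*v**2 - v**3.
The quadratic part v**2 - u**2 = (v − u)(v + u) splits into two distinct linear factors, so there are two distinct tangent lines y − 3 = ±(x − 2) — this is a node (ordinary double point).
Classification: node.


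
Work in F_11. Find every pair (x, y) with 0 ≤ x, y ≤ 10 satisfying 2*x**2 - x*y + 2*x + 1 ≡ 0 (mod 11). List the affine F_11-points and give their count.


Affine F_11-points: {(1, 5), (2, 1), (3, 1), (4, 2), (5, 10), (6, 5), (7, 2), (8, 3), (9, 3), (10, 10)}; count = 10.

For each of the 121 pairs (x, y) ∈ F_11², evaluate f(x, y) mod 11. Record the zeros.
  x = 0: [0↦1, 1↦1, 2↦1, 3↦1, 4↦1, 5↦1, 6↦1, 7↦1, 8↦1, 9↦1, 10↦1]  zeros at y ∈ ∅
  x = 1: [0↦5, 1↦4, 2↦3, 3↦2, 4↦1, 5↦0, 6↦10, 7↦9, 8↦8, 9↦7, 10↦6]  zeros at y ∈ {5}
  x = 2: [0↦2, 1↦0, 2↦9, 3↦7, 4↦5, 5↦3, 6↦1, 7↦10, 8↦8, 9↦6, 10↦4]  zeros at y ∈ {1}
  x = 3: [0↦3, 1↦0, 2↦8, 3↦5, 4↦2, 5↦10, 6↦7, 7↦4, 8↦1, 9↦9, 10↦6]  zeros at y ∈ {1}
  x = 4: [0↦8, 1↦4, 2↦0, 3↦7, 4↦3, 5↦10, 6↦6, 7↦2, 8↦9, 9↦5, 10↦1]  zeros at y ∈ {2}
  x = 5: [0↦6, 1↦1, 2↦7, 3↦2, 4↦8, 5↦3, 6↦9, 7↦4, 8↦10, 9↦5, 10↦0]  zeros at y ∈ {10}
  x = 6: [0↦8, 1↦2, 2↦7, 3↦1, 4↦6, 5↦0, 6↦5, 7↦10, 8↦4, 9↦9, 10↦3]  zeros at y ∈ {5}
  x = 7: [0↦3, 1↦7, 2↦0, 3↦4, 4↦8, 5↦1, 6↦5, 7↦9, 8↦2, 9↦6, 10↦10]  zeros at y ∈ {2}
  x = 8: [0↦2, 1↦5, 2↦8, 3↦0, 4↦3, 5↦6, 6↦9, 7↦1, 8↦4, 9↦7, 10↦10]  zeros at y ∈ {3}
  x = 9: [0↦5, 1↦7, 2↦9, 3↦0, 4↦2, 5↦4, 6↦6, 7↦8, 8↦10, 9↦1, 10↦3]  zeros at y ∈ {3}
  x = 10: [0↦1, 1↦2, 2↦3, 3↦4, 4↦5, 5↦6, 6↦7, 7↦8, 8↦9, 9↦10, 10↦0]  zeros at y ∈ {10}
Collecting zeros: affine points = {(1, 5), (2, 1), (3, 1), (4, 2), (5, 10), (6, 5), (7, 2), (8, 3), (9, 3), (10, 10)}.
Total count |C(F_11)_aff| = 10.


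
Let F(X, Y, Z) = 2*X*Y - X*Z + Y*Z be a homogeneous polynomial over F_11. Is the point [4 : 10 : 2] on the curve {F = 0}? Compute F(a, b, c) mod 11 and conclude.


F(4,10,2) ≡ 4 (mod 11); P is NOT on the curve.

Evaluate F(4, 10, 2) term-by-term (mod 11).
  2*X*Y ↦ 2·4·10·1 = 80
  -X*Z ↦ -1·4·1·2 = -8
  Y*Z ↦ 1·1·10·2 = 20
Sum: F(4, 10, 2) = (80) + (-8) + (20) = 92.
Reducing mod 11: 92 ≡ 4 (mod 11).
Since F(a, b, c) ≡ 4 ≠ 0 (mod 11), P does NOT lie on the curve.


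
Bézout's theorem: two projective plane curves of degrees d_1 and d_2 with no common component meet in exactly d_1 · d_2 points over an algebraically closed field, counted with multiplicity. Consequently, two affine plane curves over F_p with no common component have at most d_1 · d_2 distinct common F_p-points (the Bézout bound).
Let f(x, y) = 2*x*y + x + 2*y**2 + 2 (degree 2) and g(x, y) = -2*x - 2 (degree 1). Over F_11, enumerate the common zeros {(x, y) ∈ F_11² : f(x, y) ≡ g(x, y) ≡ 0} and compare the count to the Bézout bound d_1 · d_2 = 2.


Common zeros: ∅; count = 0; Bézout bound = 2.

deg(f) = 2, deg(g) = 1, so Bézout bound = 2.
Scan x ∈ F_11. For each x, list the y ∈ F_11 with f(x, y) ≡ 0 and those with g(x, y) ≡ 0 (mod 11); the common zeros in that column are the intersection.
  x = 0: f ≡ 0 at y ∈ ∅; g ≡ 0 at y ∈ ∅; common: ∅.
  x = 1: f ≡ 0 at y ∈ ∅; g ≡ 0 at y ∈ ∅; common: ∅.
  x = 2: f ≡ 0 at y ∈ ∅; g ≡ 0 at y ∈ ∅; common: ∅.
  x = 3: f ≡ 0 at y ∈ ∅; g ≡ 0 at y ∈ ∅; common: ∅.
  x = 4: f ≡ 0 at y ∈ {8, 10}; g ≡ 0 at y ∈ ∅; common: ∅.
  x = 5: f ≡ 0 at y ∈ {3}; g ≡ 0 at y ∈ ∅; common: ∅.
  x = 6: f ≡ 0 at y ∈ {1, 4}; g ≡ 0 at y ∈ ∅; common: ∅.
  x = 7: f ≡ 0 at y ∈ {6, 9}; g ≡ 0 at y ∈ ∅; common: ∅.
  x = 8: f ≡ 0 at y ∈ {7}; g ≡ 0 at y ∈ ∅; common: ∅.
  x = 9: f ≡ 0 at y ∈ {0, 2}; g ≡ 0 at y ∈ ∅; common: ∅.
  x = 10: f ≡ 0 at y ∈ ∅; g ≡ 0 at y ∈ {0, 1, 2, 3, 4, 5, 6, 7, 8, 9, 10}; common: ∅.
Collecting: common zeros = ∅, so the count is 0.
Comparison with the Bézout bound: 0 ≤ 2 = deg(f)·deg(g), as expected for curves with no common component (the affine F_11-count falls short of the bound because intersections may lie at infinity, over extension fields, or carry multiplicity).


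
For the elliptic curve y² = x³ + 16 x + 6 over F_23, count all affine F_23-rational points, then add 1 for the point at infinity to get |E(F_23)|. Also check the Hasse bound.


Affine points = {(0, 11), (0, 12), (1, 0), (2, 0), (3, 9), (3, 14), (5, 2), (5, 21), (7, 1), (7, 22), (8, 5), (8, 18), (10, 4), (10, 19), (11, 8), (11, 15), (17, 4), (17, 19), (18, 10), (18, 13), (19, 4), (19, 19), (20, 0), (21, 9), (21, 14), (22, 9), (22, 14)}; affine count = 27; |E(F_23)| = 28.

Discriminant check: Δ ∝ 4a³ + 27b² = 4·16³ + 27·6² = 4·4096 + 27·36 ≡ 14 (mod 23). Nonzero ⇒ E is nonsingular.
For each x ∈ F_23, compute rhs = x³ + 16·x + 6 mod 23, then count y ∈ F_23 with y² ≡ rhs.
  x = 0: rhs = 6, matching y values: 11, 12 (2 points).
  x = 1: rhs = 0, matching y values: 0 (1 points).
  x = 2: rhs = 0, matching y values: 0 (1 points).
  x = 3: rhs = 12, matching y values: 9, 14 (2 points).
  x = 4: rhs = 19, matching y values: none (0 points).
  x = 5: rhs = 4, matching y values: 2, 21 (2 points).
  x = 6: rhs = 19, matching y values: none (0 points).
  x = 7: rhs = 1, matching y values: 1, 22 (2 points).
  x = 8: rhs = 2, matching y values: 5, 18 (2 points).
  x = 9: rhs = 5, matching y values: none (0 points).
  x = 10: rhs = 16, matching y values: 4, 19 (2 points).
  x = 11: rhs = 18, matching y values: 8, 15 (2 points).
  x = 12: rhs = 17, matching y values: none (0 points).
  x = 13: rhs = 19, matching y values: none (0 points).
  x = 14: rhs = 7, matching y values: none (0 points).
  x = 15: rhs = 10, matching y values: none (0 points).
  x = 16: rhs = 11, matching y values: none (0 points).
  x = 17: rhs = 16, matching y values: 4, 19 (2 points).
  x = 18: rhs = 8, matching y values: 10, 13 (2 points).
  x = 19: rhs = 16, matching y values: 4, 19 (2 points).
  x = 20: rhs = 0, matching y values: 0 (1 points).
  x = 21: rhs = 12, matching y values: 9, 14 (2 points).
  x = 22: rhs = 12, matching y values: 9, 14 (2 points).
Total affine count: 27.
Full point count |E(F_23)| = 27 + 1 = 28.
Hasse bound: |28 − (23+1)| = |4| = 4 ≤ 2√23 ≈ 9.5917 ✓.


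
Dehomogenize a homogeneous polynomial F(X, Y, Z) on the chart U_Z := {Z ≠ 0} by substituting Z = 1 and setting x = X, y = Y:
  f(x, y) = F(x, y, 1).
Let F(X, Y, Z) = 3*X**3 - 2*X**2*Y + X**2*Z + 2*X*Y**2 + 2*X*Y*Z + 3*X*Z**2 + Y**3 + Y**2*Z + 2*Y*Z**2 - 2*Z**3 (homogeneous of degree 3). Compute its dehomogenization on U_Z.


f(x, y) = 3*x**3 - 2*x**2*y + x**2 + 2*x*y**2 + 2*x*y + 3*x + y**3 + y**2 + 2*y - 2

On U_Z we set Z = 1. Each monomial c·X^i·Y^j·Z^k in F becomes c·x^i·y^j·1^k = c·x^i·y^j.
Substituting Z = 1: F(X, Y, 1) = 3*x**3 - 2*x**2*y + x**2 + 2*x*y**2 + 2*x*y + 3*x + y**3 + y**2 + 2*y - 2.
Note: deg(f) ≤ deg(F) = 3; strict inequality happens when F is divisible by Z (lost terms).


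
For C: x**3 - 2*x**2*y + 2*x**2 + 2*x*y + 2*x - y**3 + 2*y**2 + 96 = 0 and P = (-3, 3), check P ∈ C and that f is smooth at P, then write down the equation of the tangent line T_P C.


Tangent line at P: 59*x - 39*y + 294 = 0.

Step 1: f(-3, 3) = 0, so P lies on C.
Step 2: partial derivatives
  f_x(x, y) = 3*x**2 - 4*x*y + 4*x + 2*y + 2, f_y(x, y) = -2*x**2 + 2*x - 3*y**2 + 4*y.
  f_x(P) = 59, f_y(P) = -39 (gradient nonzero, so P is smooth).
Step 3: tangent line at P: 59·(x − -3) + -39·(y − 3) = 0.
Expanding: 59*x - 39*y + 294 = 0.


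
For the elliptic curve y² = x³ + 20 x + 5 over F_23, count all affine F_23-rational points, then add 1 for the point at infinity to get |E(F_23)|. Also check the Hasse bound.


Affine points = {(1, 7), (1, 16), (3, 0), (5, 0), (10, 3), (10, 20), (12, 8), (12, 15), (13, 1), (13, 22), (14, 4), (14, 19), (15, 0), (21, 7), (21, 16)}; affine count = 15; |E(F_23)| = 16.

Discriminant check: Δ ∝ 4a³ + 27b² = 4·20³ + 27·5² = 4·8000 + 27·25 ≡ 15 (mod 23). Nonzero ⇒ E is nonsingular.
For each x ∈ F_23, compute rhs = x³ + 20·x + 5 mod 23, then count y ∈ F_23 with y² ≡ rhs.
  x = 0: rhs = 5, matching y values: none (0 points).
  x = 1: rhs = 3, matching y values: 7, 16 (2 points).
  x = 2: rhs = 7, matching y values: none (0 points).
  x = 3: rhs = 0, matching y values: 0 (1 points).
  x = 4: rhs = 11, matching y values: none (0 points).
  x = 5: rhs = 0, matching y values: 0 (1 points).
  x = 6: rhs = 19, matching y values: none (0 points).
  x = 7: rhs = 5, matching y values: none (0 points).
  x = 8: rhs = 10, matching y values: none (0 points).
  x = 9: rhs = 17, matching y values: none (0 points).
  x = 10: rhs = 9, matching y values: 3, 20 (2 points).
  x = 11: rhs = 15, matching y values: none (0 points).
  x = 12: rhs = 18, matching y values: 8, 15 (2 points).
  x = 13: rhs = 1, matching y values: 1, 22 (2 points).
  x = 14: rhs = 16, matching y values: 4, 19 (2 points).
  x = 15: rhs = 0, matching y values: 0 (1 points).
  x = 16: rhs = 5, matching y values: none (0 points).
  x = 17: rhs = 14, matching y values: none (0 points).
  x = 18: rhs = 10, matching y values: none (0 points).
  x = 19: rhs = 22, matching y values: none (0 points).
  x = 20: rhs = 10, matching y values: none (0 points).
  x = 21: rhs = 3, matching y values: 7, 16 (2 points).
  x = 22: rhs = 7, matching y values: none (0 points).
Total affine count: 15.
Full point count |E(F_23)| = 15 + 1 = 16.
Hasse bound: |16 − (23+1)| = |-8| = 8 ≤ 2√23 ≈ 9.5917 ✓.


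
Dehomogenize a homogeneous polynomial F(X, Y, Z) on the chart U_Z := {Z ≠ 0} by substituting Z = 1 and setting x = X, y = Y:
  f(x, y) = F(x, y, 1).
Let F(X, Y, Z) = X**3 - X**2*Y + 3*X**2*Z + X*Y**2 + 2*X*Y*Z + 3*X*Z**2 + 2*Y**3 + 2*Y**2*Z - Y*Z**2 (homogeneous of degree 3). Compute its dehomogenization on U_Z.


f(x, y) = x**3 - x**2*y + 3*x**2 + x*y**2 + 2*x*y + 3*x + 2*y**3 + 2*y**2 - y

On U_Z we set Z = 1. Each monomial c·X^i·Y^j·Z^k in F becomes c·x^i·y^j·1^k = c·x^i·y^j.
Substituting Z = 1: F(X, Y, 1) = x**3 - x**2*y + 3*x**2 + x*y**2 + 2*x*y + 3*x + 2*y**3 + 2*y**2 - y.
Note: deg(f) ≤ deg(F) = 3; strict inequality happens when F is divisible by Z (lost terms).


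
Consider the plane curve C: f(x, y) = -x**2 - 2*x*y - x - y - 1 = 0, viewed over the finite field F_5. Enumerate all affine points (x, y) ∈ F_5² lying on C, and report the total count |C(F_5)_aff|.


Affine F_5-points: {(0, 4), (1, 4), (3, 1), (4, 1)}; count = 4.

For each of the 25 pairs (x, y) ∈ F_5², evaluate f(x, y) mod 5. Record the zeros.
  x = 0: [0↦4, 1↦3, 2↦2, 3↦1, 4↦0]  zeros at y ∈ {4}
  x = 1: [0↦2, 1↦4, 2↦1, 3↦3, 4↦0]  zeros at y ∈ {4}
  x = 2: [0↦3, 1↦3, 2↦3, 3↦3, 4↦3]  zeros at y ∈ ∅
  x = 3: [0↦2, 1↦0, 2↦3, 3↦1, 4↦4]  zeros at y ∈ {1}
  x = 4: [0↦4, 1↦0, 2↦1, 3↦2, 4↦3]  zeros at y ∈ {1}
Collecting zeros: affine points = {(0, 4), (1, 4), (3, 1), (4, 1)}.
Total count |C(F_5)_aff| = 4.


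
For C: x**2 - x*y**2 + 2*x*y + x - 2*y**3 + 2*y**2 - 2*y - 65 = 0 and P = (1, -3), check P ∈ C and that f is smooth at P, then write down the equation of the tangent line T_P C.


Tangent line at P: -12*x - 60*y - 168 = 0.

Step 1: f(1, -3) = 0, so P lies on C.
Step 2: partial derivatives
  f_x(x, y) = 2*x - y**2 + 2*y + 1, f_y(x, y) = -2*x*y + 2*x - 6*y**2 + 4*y - 2.
  f_x(P) = -12, f_y(P) = -60 (gradient nonzero, so P is smooth).
Step 3: tangent line at P: -12·(x − 1) + -60·(y − -3) = 0.
Expanding: -12*x - 60*y - 168 = 0.


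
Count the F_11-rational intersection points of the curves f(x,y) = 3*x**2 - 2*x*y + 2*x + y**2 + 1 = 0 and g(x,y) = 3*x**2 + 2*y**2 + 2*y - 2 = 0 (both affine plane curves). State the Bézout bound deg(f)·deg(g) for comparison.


Common zeros: {(5, 1), (5, 9), (6, 1)}; count = 3; Bézout bound = 4.

deg(f) = 2, deg(g) = 2, so Bézout bound = 4.
Scan x ∈ F_11. For each x, list the y ∈ F_11 with f(x, y) ≡ 0 and those with g(x, y) ≡ 0 (mod 11); the common zeros in that column are the intersection.
  x = 0: f ≡ 0 at y ∈ ∅; g ≡ 0 at y ∈ {3, 7}; common: ∅.
  x = 1: f ≡ 0 at y ∈ ∅; g ≡ 0 at y ∈ ∅; common: ∅.
  x = 2: f ≡ 0 at y ∈ {5, 10}; g ≡ 0 at y ∈ {2, 8}; common: ∅.
  x = 3: f ≡ 0 at y ∈ ∅; g ≡ 0 at y ∈ ∅; common: ∅.
  x = 4: f ≡ 0 at y ∈ {9, 10}; g ≡ 0 at y ∈ ∅; common: ∅.
  x = 5: f ≡ 0 at y ∈ {1, 9}; g ≡ 0 at y ∈ {1, 9}; common: {1, 9}.
  x = 6: f ≡ 0 at y ∈ {0, 1}; g ≡ 0 at y ∈ {1, 9}; common: {1}.
  x = 7: f ≡ 0 at y ∈ ∅; g ≡ 0 at y ∈ ∅; common: ∅.
  x = 8: f ≡ 0 at y ∈ {0, 5}; g ≡ 0 at y ∈ ∅; common: ∅.
  x = 9: f ≡ 0 at y ∈ ∅; g ≡ 0 at y ∈ {2, 8}; common: ∅.
  x = 10: f ≡ 0 at y ∈ ∅; g ≡ 0 at y ∈ ∅; common: ∅.
Collecting: common zeros = {(5, 1), (5, 9), (6, 1)}, so the count is 3.
Comparison with the Bézout bound: 3 ≤ 4 = deg(f)·deg(g), as expected for curves with no common component (the affine F_11-count falls short of the bound because intersections may lie at infinity, over extension fields, or carry multiplicity).


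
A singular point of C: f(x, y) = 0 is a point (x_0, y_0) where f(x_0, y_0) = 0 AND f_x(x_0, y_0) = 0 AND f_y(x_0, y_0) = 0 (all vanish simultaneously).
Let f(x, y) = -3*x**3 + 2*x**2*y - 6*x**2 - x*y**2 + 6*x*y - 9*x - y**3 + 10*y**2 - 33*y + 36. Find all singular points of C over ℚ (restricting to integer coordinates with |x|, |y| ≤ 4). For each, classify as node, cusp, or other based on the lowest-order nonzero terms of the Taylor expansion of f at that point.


Singular points: {(0, 3)}; classification: cusp.

Compute partial derivatives:
  f_x = -9*x**2 + 4*x*y - 12*x - y**2 + 6*y - 9.
  f_y = 2*x**2 - 2*x*y + 6*x - 3*y**2 + 20*y - 33.
Scan x_0 ∈ {−4, ..., 4}. For each x_0, f_y(x_0, y) is a polynomial in y; find its integer roots y ∈ {−4, ..., 4}, then test f_x and f at those candidates.
  x = -4: f_y(-4, y) = -3*y**2 + 28*y - 25; vanishes at y ∈ {1}. (-4, 1): f_x = -116 ≠ 0.
  x = -3: f_y(-3, y) = -3*y**2 + 26*y - 33; no integer root y with |y| ≤ 4.
  x = -2: f_y(-2, y) = -3*y**2 + 24*y - 37; no integer root y with |y| ≤ 4.
  x = -1: f_y(-1, y) = -3*y**2 + 22*y - 37; no integer root y with |y| ≤ 4.
  x = 0: f_y(0, y) = -3*y**2 + 20*y - 33; vanishes at y ∈ {3}. (0, 3): f_x = 0, f = 0 — SINGULAR.
  x = 1: f_y(1, y) = -3*y**2 + 18*y - 25; no integer root y with |y| ≤ 4.
  x = 2: f_y(2, y) = -3*y**2 + 16*y - 13; vanishes at y ∈ {1}. (2, 1): f_x = -56 ≠ 0.
  x = 3: f_y(3, y) = -3*y**2 + 14*y + 3; no integer root y with |y| ≤ 4.
  x = 4: f_y(4, y) = -3*y**2 + 12*y + 23; no integer root y with |y| ≤ 4.
Only singular point on the grid: (0, 3).
Classify: substitute x = 0 + u, y = 3 + v and expand: f = -3*u**3 + 2*u**2*v - u*v**2 - v**3 + v**2.
No constant or linear terms (consistent with a singular point). Quadratic part: v**2. Cubic part: -3*u**3 + 2*u**2*v - u*v**2 - v**3.
The quadratic part v**2 is a perfect square, so there is a single (double) tangent line v = 0, i.e. y = 3. Restricting the cubic part to that line (v = 0) leaves -3*u**3 ≠ 0, so f is not divisible by v and the branch is v² ≈ 3*u**3 to lowest order — this is a cusp.
Classification: cusp.


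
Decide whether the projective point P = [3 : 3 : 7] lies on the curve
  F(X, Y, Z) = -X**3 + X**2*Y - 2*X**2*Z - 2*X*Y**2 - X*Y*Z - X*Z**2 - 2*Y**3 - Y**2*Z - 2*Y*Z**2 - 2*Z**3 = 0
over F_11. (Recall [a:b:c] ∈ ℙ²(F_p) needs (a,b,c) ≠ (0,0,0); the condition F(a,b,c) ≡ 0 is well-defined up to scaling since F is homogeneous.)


F(3,3,7) ≡ 9 (mod 11); P is NOT on the curve.

Evaluate F(3, 3, 7) term-by-term (mod 11).
  -X**3 ↦ -1·27·1·1 = -27
  X**2*Y ↦ 1·9·3·1 = 27
  -2*X**2*Z ↦ -2·9·1·7 = -126
  -2*X*Y**2 ↦ -2·3·9·1 = -54
  -X*Y*Z ↦ -1·3·3·7 = -63
  -X*Z**2 ↦ -1·3·1·49 = -147
  -2*Y**3 ↦ -2·1·27·1 = -54
  -Y**2*Z ↦ -1·1·9·7 = -63
  -2*Y*Z**2 ↦ -2·1·3·49 = -294
  -2*Z**3 ↦ -2·1·1·343 = -686
Sum: F(3, 3, 7) = (-27) + (27) + (-126) + (-54) + (-63) + (-147) + (-54) + (-63) + (-294) + (-686) = -1487.
Reducing mod 11: -1487 ≡ 9 (mod 11).
Since F(a, b, c) ≡ 9 ≠ 0 (mod 11), P does NOT lie on the curve.


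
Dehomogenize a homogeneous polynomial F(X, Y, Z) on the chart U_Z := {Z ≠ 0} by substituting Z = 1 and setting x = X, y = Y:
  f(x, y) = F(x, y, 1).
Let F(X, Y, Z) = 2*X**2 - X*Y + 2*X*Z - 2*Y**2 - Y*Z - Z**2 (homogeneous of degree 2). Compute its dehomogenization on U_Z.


f(x, y) = 2*x**2 - x*y + 2*x - 2*y**2 - y - 1

On U_Z we set Z = 1. Each monomial c·X^i·Y^j·Z^k in F becomes c·x^i·y^j·1^k = c·x^i·y^j.
Substituting Z = 1: F(X, Y, 1) = 2*x**2 - x*y + 2*x - 2*y**2 - y - 1.
Note: deg(f) ≤ deg(F) = 2; strict inequality happens when F is divisible by Z (lost terms).


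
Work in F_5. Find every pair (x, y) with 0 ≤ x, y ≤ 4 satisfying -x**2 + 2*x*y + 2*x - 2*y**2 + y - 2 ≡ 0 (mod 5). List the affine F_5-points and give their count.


Affine F_5-points: {(0, 4), (1, 1), (1, 3), (2, 2), (2, 3), (3, 0), (3, 1), (4, 0), (4, 2)}; count = 9.

For each of the 25 pairs (x, y) ∈ F_5², evaluate f(x, y) mod 5. Record the zeros.
  x = 0: [0↦3, 1↦2, 2↦2, 3↦3, 4↦0]  zeros at y ∈ {4}
  x = 1: [0↦4, 1↦0, 2↦2, 3↦0, 4↦4]  zeros at y ∈ {1, 3}
  x = 2: [0↦3, 1↦1, 2↦0, 3↦0, 4↦1]  zeros at y ∈ {2, 3}
  x = 3: [0↦0, 1↦0, 2↦1, 3↦3, 4↦1]  zeros at y ∈ {0, 1}
  x = 4: [0↦0, 1↦2, 2↦0, 3↦4, 4↦4]  zeros at y ∈ {0, 2}
Collecting zeros: affine points = {(0, 4), (1, 1), (1, 3), (2, 2), (2, 3), (3, 0), (3, 1), (4, 0), (4, 2)}.
Total count |C(F_5)_aff| = 9.


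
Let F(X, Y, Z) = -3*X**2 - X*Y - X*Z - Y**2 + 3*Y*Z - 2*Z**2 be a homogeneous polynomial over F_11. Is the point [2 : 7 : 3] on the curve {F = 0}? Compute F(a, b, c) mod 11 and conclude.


F(2,7,3) ≡ 8 (mod 11); P is NOT on the curve.

Evaluate F(2, 7, 3) term-by-term (mod 11).
  -3*X**2 ↦ -3·4·1·1 = -12
  -X*Y ↦ -1·2·7·1 = -14
  -X*Z ↦ -1·2·1·3 = -6
  -Y**2 ↦ -1·1·49·1 = -49
  3*Y*Z ↦ 3·1·7·3 = 63
  -2*Z**2 ↦ -2·1·1·9 = -18
Sum: F(2, 7, 3) = (-12) + (-14) + (-6) + (-49) + (63) + (-18) = -36.
Reducing mod 11: -36 ≡ 8 (mod 11).
Since F(a, b, c) ≡ 8 ≠ 0 (mod 11), P does NOT lie on the curve.


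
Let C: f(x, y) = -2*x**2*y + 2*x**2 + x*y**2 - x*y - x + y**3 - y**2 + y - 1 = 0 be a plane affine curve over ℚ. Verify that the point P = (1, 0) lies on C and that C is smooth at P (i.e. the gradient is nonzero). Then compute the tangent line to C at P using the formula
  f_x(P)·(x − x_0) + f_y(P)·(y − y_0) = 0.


Tangent line at P: 3*x - 2*y - 3 = 0.

Step 1: f(1, 0) = 0, so P lies on C.
Step 2: partial derivatives
  f_x(x, y) = -4*x*y + 4*x + y**2 - y - 1, f_y(x, y) = -2*x**2 + 2*x*y - x + 3*y**2 - 2*y + 1.
  f_x(P) = 3, f_y(P) = -2 (gradient nonzero, so P is smooth).
Step 3: tangent line at P: 3·(x − 1) + -2·(y − 0) = 0.
Expanding: 3*x - 2*y - 3 = 0.


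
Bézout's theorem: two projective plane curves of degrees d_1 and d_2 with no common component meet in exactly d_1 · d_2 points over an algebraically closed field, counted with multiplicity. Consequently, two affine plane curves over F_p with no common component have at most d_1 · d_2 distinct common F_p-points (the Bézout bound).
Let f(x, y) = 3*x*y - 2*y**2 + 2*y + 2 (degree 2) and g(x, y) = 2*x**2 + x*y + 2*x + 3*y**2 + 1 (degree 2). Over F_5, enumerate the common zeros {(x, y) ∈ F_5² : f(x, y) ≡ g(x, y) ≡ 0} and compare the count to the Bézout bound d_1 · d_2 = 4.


Common zeros: ∅; count = 0; Bézout bound = 4.

deg(f) = 2, deg(g) = 2, so Bézout bound = 4.
Scan x ∈ F_5. For each x, list the y ∈ F_5 with f(x, y) ≡ 0 and those with g(x, y) ≡ 0 (mod 5); the common zeros in that column are the intersection.
  x = 0: f ≡ 0 at y ∈ {3}; g ≡ 0 at y ∈ ∅; common: ∅.
  x = 1: f ≡ 0 at y ∈ {1, 4}; g ≡ 0 at y ∈ {0, 3}; common: ∅.
  x = 2: f ≡ 0 at y ∈ {2}; g ≡ 0 at y ∈ ∅; common: ∅.
  x = 3: f ≡ 0 at y ∈ ∅; g ≡ 0 at y ∈ {0, 4}; common: ∅.
  x = 4: f ≡ 0 at y ∈ ∅; g ≡ 0 at y ∈ {3, 4}; common: ∅.
Collecting: common zeros = ∅, so the count is 0.
Comparison with the Bézout bound: 0 ≤ 4 = deg(f)·deg(g), as expected for curves with no common component (the affine F_5-count falls short of the bound because intersections may lie at infinity, over extension fields, or carry multiplicity).


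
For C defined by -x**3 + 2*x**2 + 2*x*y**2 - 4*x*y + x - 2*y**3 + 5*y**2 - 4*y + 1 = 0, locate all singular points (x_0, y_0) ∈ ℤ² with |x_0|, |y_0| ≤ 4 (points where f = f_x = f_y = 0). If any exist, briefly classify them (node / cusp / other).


Singular points: {(1, 1)}; classification: node.

Compute partial derivatives:
  f_x = -3*x**2 + 4*x + 2*y**2 - 4*y + 1.
  f_y = 4*x*y - 4*x - 6*y**2 + 10*y - 4.
Scan x_0 ∈ {−4, ..., 4}. For each x_0, f_y(x_0, y) is a polynomial in y; find its integer roots y ∈ {−4, ..., 4}, then test f_x and f at those candidates.
  x = -4: f_y(-4, y) = -6*y**2 - 6*y + 12; vanishes at y ∈ {-2, 1}. (-4, -2): f_x = -47 ≠ 0; (-4, 1): f_x = -65 ≠ 0.
  x = -3: f_y(-3, y) = -6*y**2 - 2*y + 8; vanishes at y ∈ {1}. (-3, 1): f_x = -40 ≠ 0.
  x = -2: f_y(-2, y) = -6*y**2 + 2*y + 4; vanishes at y ∈ {1}. (-2, 1): f_x = -21 ≠ 0.
  x = -1: f_y(-1, y) = -6*y**2 + 6*y; vanishes at y ∈ {0, 1}. (-1, 0): f_x = -6 ≠ 0; (-1, 1): f_x = -8 ≠ 0.
  x = 0: f_y(0, y) = -6*y**2 + 10*y - 4; vanishes at y ∈ {1}. (0, 1): f_x = -1 ≠ 0.
  x = 1: f_y(1, y) = -6*y**2 + 14*y - 8; vanishes at y ∈ {1}. (1, 1): f_x = 0, f = 0 — SINGULAR.
  x = 2: f_y(2, y) = -6*y**2 + 18*y - 12; vanishes at y ∈ {1, 2}. (2, 1): f_x = -5 ≠ 0; (2, 2): f_x = -3 ≠ 0.
  x = 3: f_y(3, y) = -6*y**2 + 22*y - 16; vanishes at y ∈ {1}. (3, 1): f_x = -16 ≠ 0.
  x = 4: f_y(4, y) = -6*y**2 + 26*y - 20; vanishes at y ∈ {1}. (4, 1): f_x = -33 ≠ 0.
Only singular point on the grid: (1, 1).
Classify: substitute x = 1 + u, y = 1 + v and expand: f = -u**3 - u**2 + 2*u*v**2 - 2*v**3 + v**2.
No constant or linear terms (consistent with a singular point). Quadratic part: -u**2 + v**2. Cubic part: -u**3 + 2*u*v**2 - 2*v**3.
The quadratic part v**2 - u**2 = (v − u)(v + u) splits into two distinct linear factors, so there are two distinct tangent lines y − 1 = ±(x − 1) — this is a node (ordinary double point).
Classification: node.


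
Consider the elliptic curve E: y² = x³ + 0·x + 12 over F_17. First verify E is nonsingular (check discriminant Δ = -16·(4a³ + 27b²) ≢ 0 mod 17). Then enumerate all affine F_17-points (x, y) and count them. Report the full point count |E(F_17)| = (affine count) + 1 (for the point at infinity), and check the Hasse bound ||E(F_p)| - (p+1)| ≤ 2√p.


Affine points = {(1, 8), (1, 9), (4, 5), (4, 12), (5, 1), (5, 16), (7, 7), (7, 10), (10, 3), (10, 14), (11, 0), (13, 4), (13, 13), (14, 6), (14, 11), (15, 2), (15, 15)}; affine count = 17; |E(F_17)| = 18.

Discriminant check: Δ ∝ 4a³ + 27b² = 4·0³ + 27·12² = 4·0 + 27·144 ≡ 12 (mod 17). Nonzero ⇒ E is nonsingular.
For each x ∈ F_17, compute rhs = x³ + 0·x + 12 mod 17, then count y ∈ F_17 with y² ≡ rhs.
  x = 0: rhs = 12, matching y values: none (0 points).
  x = 1: rhs = 13, matching y values: 8, 9 (2 points).
  x = 2: rhs = 3, matching y values: none (0 points).
  x = 3: rhs = 5, matching y values: none (0 points).
  x = 4: rhs = 8, matching y values: 5, 12 (2 points).
  x = 5: rhs = 1, matching y values: 1, 16 (2 points).
  x = 6: rhs = 7, matching y values: none (0 points).
  x = 7: rhs = 15, matching y values: 7, 10 (2 points).
  x = 8: rhs = 14, matching y values: none (0 points).
  x = 9: rhs = 10, matching y values: none (0 points).
  x = 10: rhs = 9, matching y values: 3, 14 (2 points).
  x = 11: rhs = 0, matching y values: 0 (1 points).
  x = 12: rhs = 6, matching y values: none (0 points).
  x = 13: rhs = 16, matching y values: 4, 13 (2 points).
  x = 14: rhs = 2, matching y values: 6, 11 (2 points).
  x = 15: rhs = 4, matching y values: 2, 15 (2 points).
  x = 16: rhs = 11, matching y values: none (0 points).
Total affine count: 17.
Full point count |E(F_17)| = 17 + 1 = 18.
Hasse bound: |18 − (17+1)| = |0| = 0 ≤ 2√17 ≈ 8.2462 ✓.


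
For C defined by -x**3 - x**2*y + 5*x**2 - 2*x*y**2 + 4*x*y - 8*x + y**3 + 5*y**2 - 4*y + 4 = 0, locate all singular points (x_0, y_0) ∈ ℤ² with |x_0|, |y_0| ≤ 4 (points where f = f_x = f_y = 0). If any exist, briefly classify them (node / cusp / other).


Singular points: {(2, 0)}; classification: node.

Compute partial derivatives:
  f_x = -3*x**2 - 2*x*y + 10*x - 2*y**2 + 4*y - 8.
  f_y = -x**2 - 4*x*y + 4*x + 3*y**2 + 10*y - 4.
Scan x_0 ∈ {−4, ..., 4}. For each x_0, f_y(x_0, y) is a polynomial in y; find its integer roots y ∈ {−4, ..., 4}, then test f_x and f at those candidates.
  x = -4: f_y(-4, y) = 3*y**2 + 26*y - 36; no integer root y with |y| ≤ 4.
  x = -3: f_y(-3, y) = 3*y**2 + 22*y - 25; vanishes at y ∈ {1}. (-3, 1): f_x = -57 ≠ 0.
  x = -2: f_y(-2, y) = 3*y**2 + 18*y - 16; no integer root y with |y| ≤ 4.
  x = -1: f_y(-1, y) = 3*y**2 + 14*y - 9; no integer root y with |y| ≤ 4.
  x = 0: f_y(0, y) = 3*y**2 + 10*y - 4; no integer root y with |y| ≤ 4.
  x = 1: f_y(1, y) = 3*y**2 + 6*y - 1; no integer root y with |y| ≤ 4.
  x = 2: f_y(2, y) = 3*y**2 + 2*y; vanishes at y ∈ {0}. (2, 0): f_x = 0, f = 0 — SINGULAR.
  x = 3: f_y(3, y) = 3*y**2 - 2*y - 1; vanishes at y ∈ {1}. (3, 1): f_x = -9 ≠ 0.
  x = 4: f_y(4, y) = 3*y**2 - 6*y - 4; no integer root y with |y| ≤ 4.
Only singular point on the grid: (2, 0).
Classify: substitute x = 2 + u, y = 0 + v and expand: f = -u**3 - u**2*v - u**2 - 2*u*v**2 + v**3 + v**2.
No constant or linear terms (consistent with a singular point). Quadratic part: -u**2 + v**2. Cubic part: -u**3 - u**2*v - 2*u*v**2 + v**3.
The quadratic part v**2 - u**2 = (v − u)(v + u) splits into two distinct linear factors, so there are two distinct tangent lines y − 0 = ±(x − 2) — this is a node (ordinary double point).
Classification: node.


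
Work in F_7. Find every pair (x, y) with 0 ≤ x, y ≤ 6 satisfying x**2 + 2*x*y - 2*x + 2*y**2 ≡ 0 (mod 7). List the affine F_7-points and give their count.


Affine F_7-points: {(0, 0), (2, 0), (2, 5), (4, 5), (5, 3), (5, 6), (6, 2), (6, 6)}; count = 8.

For each of the 49 pairs (x, y) ∈ F_7², evaluate f(x, y) mod 7. Record the zeros.
  x = 0: [0↦0, 1↦2, 2↦1, 3↦4, 4↦4, 5↦1, 6↦2]  zeros at y ∈ {0}
  x = 1: [0↦6, 1↦3, 2↦4, 3↦2, 4↦4, 5↦3, 6↦6]  zeros at y ∈ ∅
  x = 2: [0↦0, 1↦6, 2↦2, 3↦2, 4↦6, 5↦0, 6↦5]  zeros at y ∈ {0, 5}
  x = 3: [0↦3, 1↦4, 2↦2, 3↦4, 4↦3, 5↦6, 6↦6]  zeros at y ∈ ∅
  x = 4: [0↦1, 1↦4, 2↦4, 3↦1, 4↦2, 5↦0, 6↦2]  zeros at y ∈ {5}
  x = 5: [0↦1, 1↦6, 2↦1, 3↦0, 4↦3, 5↦3, 6↦0]  zeros at y ∈ {3, 6}
  x = 6: [0↦3, 1↦3, 2↦0, 3↦1, 4↦6, 5↦1, 6↦0]  zeros at y ∈ {2, 6}
Collecting zeros: affine points = {(0, 0), (2, 0), (2, 5), (4, 5), (5, 3), (5, 6), (6, 2), (6, 6)}.
Total count |C(F_7)_aff| = 8.


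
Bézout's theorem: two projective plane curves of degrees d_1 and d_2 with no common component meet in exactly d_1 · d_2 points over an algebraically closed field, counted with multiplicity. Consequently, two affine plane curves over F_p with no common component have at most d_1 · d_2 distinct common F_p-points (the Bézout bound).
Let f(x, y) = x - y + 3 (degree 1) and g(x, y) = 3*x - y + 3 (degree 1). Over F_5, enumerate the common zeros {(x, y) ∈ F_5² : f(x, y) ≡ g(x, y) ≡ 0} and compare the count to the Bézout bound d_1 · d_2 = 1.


Common zeros: {(0, 3)}; count = 1; Bézout bound = 1.

deg(f) = 1, deg(g) = 1, so Bézout bound = 1.
Scan x ∈ F_5. For each x, list the y ∈ F_5 with f(x, y) ≡ 0 and those with g(x, y) ≡ 0 (mod 5); the common zeros in that column are the intersection.
  x = 0: f ≡ 0 at y ∈ {3}; g ≡ 0 at y ∈ {3}; common: {3}.
  x = 1: f ≡ 0 at y ∈ {4}; g ≡ 0 at y ∈ {1}; common: ∅.
  x = 2: f ≡ 0 at y ∈ {0}; g ≡ 0 at y ∈ {4}; common: ∅.
  x = 3: f ≡ 0 at y ∈ {1}; g ≡ 0 at y ∈ {2}; common: ∅.
  x = 4: f ≡ 0 at y ∈ {2}; g ≡ 0 at y ∈ {0}; common: ∅.
Collecting: common zeros = {(0, 3)}, so the count is 1.
Comparison with the Bézout bound: 1 ≤ 1 = deg(f)·deg(g), as expected for curves with no common component (the bound is attained).


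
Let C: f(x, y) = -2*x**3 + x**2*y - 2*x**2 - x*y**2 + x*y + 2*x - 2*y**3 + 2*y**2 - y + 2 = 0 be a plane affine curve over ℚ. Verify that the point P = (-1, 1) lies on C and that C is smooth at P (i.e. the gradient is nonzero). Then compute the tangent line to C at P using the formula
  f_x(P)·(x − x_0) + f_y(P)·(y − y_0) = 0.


Tangent line at P: -2*x - y - 1 = 0.

Step 1: f(-1, 1) = 0, so P lies on C.
Step 2: partial derivatives
  f_x(x, y) = -6*x**2 + 2*x*y - 4*x - y**2 + y + 2, f_y(x, y) = x**2 - 2*x*y + x - 6*y**2 + 4*y - 1.
  f_x(P) = -2, f_y(P) = -1 (gradient nonzero, so P is smooth).
Step 3: tangent line at P: -2·(x − -1) + -1·(y − 1) = 0.
Expanding: -2*x - y - 1 = 0.


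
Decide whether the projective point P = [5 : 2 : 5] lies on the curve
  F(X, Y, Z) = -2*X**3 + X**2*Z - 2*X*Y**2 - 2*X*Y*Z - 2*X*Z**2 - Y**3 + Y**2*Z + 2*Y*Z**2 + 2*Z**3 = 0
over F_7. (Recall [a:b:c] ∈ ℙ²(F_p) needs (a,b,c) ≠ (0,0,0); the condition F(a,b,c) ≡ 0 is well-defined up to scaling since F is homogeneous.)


F(5,2,5) ≡ 1 (mod 7); P is NOT on the curve.

Evaluate F(5, 2, 5) term-by-term (mod 7).
  -2*X**3 ↦ -2·125·1·1 = -250
  X**2*Z ↦ 1·25·1·5 = 125
  -2*X*Y**2 ↦ -2·5·4·1 = -40
  -2*X*Y*Z ↦ -2·5·2·5 = -100
  -2*X*Z**2 ↦ -2·5·1·25 = -250
  -Y**3 ↦ -1·1·8·1 = -8
  Y**2*Z ↦ 1·1·4·5 = 20
  2*Y*Z**2 ↦ 2·1·2·25 = 100
  2*Z**3 ↦ 2·1·1·125 = 250
Sum: F(5, 2, 5) = (-250) + (125) + (-40) + (-100) + (-250) + (-8) + (20) + (100) + (250) = -153.
Reducing mod 7: -153 ≡ 1 (mod 7).
Since F(a, b, c) ≡ 1 ≠ 0 (mod 7), P does NOT lie on the curve.


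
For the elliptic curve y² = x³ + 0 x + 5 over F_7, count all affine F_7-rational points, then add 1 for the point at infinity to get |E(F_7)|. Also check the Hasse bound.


Affine points = {(3, 2), (3, 5), (5, 2), (5, 5), (6, 2), (6, 5)}; affine count = 6; |E(F_7)| = 7.

Discriminant check: Δ ∝ 4a³ + 27b² = 4·0³ + 27·5² = 4·0 + 27·25 ≡ 3 (mod 7). Nonzero ⇒ E is nonsingular.
For each x ∈ F_7, compute rhs = x³ + 0·x + 5 mod 7, then count y ∈ F_7 with y² ≡ rhs.
  x = 0: rhs = 5, matching y values: none (0 points).
  x = 1: rhs = 6, matching y values: none (0 points).
  x = 2: rhs = 6, matching y values: none (0 points).
  x = 3: rhs = 4, matching y values: 2, 5 (2 points).
  x = 4: rhs = 6, matching y values: none (0 points).
  x = 5: rhs = 4, matching y values: 2, 5 (2 points).
  x = 6: rhs = 4, matching y values: 2, 5 (2 points).
Total affine count: 6.
Full point count |E(F_7)| = 6 + 1 = 7.
Hasse bound: |7 − (7+1)| = |-1| = 1 ≤ 2√7 ≈ 5.2915 ✓.


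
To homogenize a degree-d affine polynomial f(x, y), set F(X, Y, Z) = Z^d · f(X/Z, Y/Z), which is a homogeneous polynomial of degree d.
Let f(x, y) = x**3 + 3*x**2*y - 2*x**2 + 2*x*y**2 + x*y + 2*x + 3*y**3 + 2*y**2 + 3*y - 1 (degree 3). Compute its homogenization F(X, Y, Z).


F(X, Y, Z) = X**3 + 3*X**2*Y - 2*X**2*Z + 2*X*Y**2 + X*Y*Z + 2*X*Z**2 + 3*Y**3 + 2*Y**2*Z + 3*Y*Z**2 - Z**3

deg(f) = 3.
Substitute x = X/Z, y = Y/Z into f, then multiply by Z^3.
  monomial 1·x^3·y^0 ↦ 1·X^3·Y^0·Z^0.
  monomial 3·x^2·y^1 ↦ 3·X^2·Y^1·Z^0.
  monomial -2·x^2·y^0 ↦ -2·X^2·Y^0·Z^1.
  monomial 2·x^1·y^2 ↦ 2·X^1·Y^2·Z^0.
  monomial 1·x^1·y^1 ↦ 1·X^1·Y^1·Z^1.
  monomial 2·x^1·y^0 ↦ 2·X^1·Y^0·Z^2.
  monomial 3·x^0·y^3 ↦ 3·X^0·Y^3·Z^0.
  monomial 2·x^0·y^2 ↦ 2·X^0·Y^2·Z^1.
  monomial 3·x^0·y^1 ↦ 3·X^0·Y^1·Z^2.
  monomial -1·x^0·y^0 ↦ -1·X^0·Y^0·Z^3.
Collecting: F(X, Y, Z) = X**3 + 3*X**2*Y - 2*X**2*Z + 2*X*Y**2 + X*Y*Z + 2*X*Z**2 + 3*Y**3 + 2*Y**2*Z + 3*Y*Z**2 - Z**3.


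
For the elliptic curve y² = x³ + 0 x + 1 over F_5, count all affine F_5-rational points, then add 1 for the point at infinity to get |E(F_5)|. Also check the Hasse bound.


Affine points = {(0, 1), (0, 4), (2, 2), (2, 3), (4, 0)}; affine count = 5; |E(F_5)| = 6.

Discriminant check: Δ ∝ 4a³ + 27b² = 4·0³ + 27·1² = 4·0 + 27·1 ≡ 2 (mod 5). Nonzero ⇒ E is nonsingular.
For each x ∈ F_5, compute rhs = x³ + 0·x + 1 mod 5, then count y ∈ F_5 with y² ≡ rhs.
  x = 0: rhs = 1, matching y values: 1, 4 (2 points).
  x = 1: rhs = 2, matching y values: none (0 points).
  x = 2: rhs = 4, matching y values: 2, 3 (2 points).
  x = 3: rhs = 3, matching y values: none (0 points).
  x = 4: rhs = 0, matching y values: 0 (1 points).
Total affine count: 5.
Full point count |E(F_5)| = 5 + 1 = 6.
Hasse bound: |6 − (5+1)| = |0| = 0 ≤ 2√5 ≈ 4.4721 ✓.


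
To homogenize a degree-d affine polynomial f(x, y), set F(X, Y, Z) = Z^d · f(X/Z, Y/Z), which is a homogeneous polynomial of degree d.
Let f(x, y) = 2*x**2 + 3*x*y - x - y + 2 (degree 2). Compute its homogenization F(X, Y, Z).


F(X, Y, Z) = 2*X**2 + 3*X*Y - X*Z - Y*Z + 2*Z**2

deg(f) = 2.
Substitute x = X/Z, y = Y/Z into f, then multiply by Z^2.
  monomial 2·x^2·y^0 ↦ 2·X^2·Y^0·Z^0.
  monomial 3·x^1·y^1 ↦ 3·X^1·Y^1·Z^0.
  monomial -1·x^1·y^0 ↦ -1·X^1·Y^0·Z^1.
  monomial -1·x^0·y^1 ↦ -1·X^0·Y^1·Z^1.
  monomial 2·x^0·y^0 ↦ 2·X^0·Y^0·Z^2.
Collecting: F(X, Y, Z) = 2*X**2 + 3*X*Y - X*Z - Y*Z + 2*Z**2.


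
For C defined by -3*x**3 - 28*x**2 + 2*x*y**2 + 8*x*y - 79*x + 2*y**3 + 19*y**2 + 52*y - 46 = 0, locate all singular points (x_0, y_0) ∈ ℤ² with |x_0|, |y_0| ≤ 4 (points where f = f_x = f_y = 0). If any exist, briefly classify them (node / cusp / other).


Singular points: {(-3, -2)}; classification: node.

Compute partial derivatives:
  f_x = -9*x**2 - 56*x + 2*y**2 + 8*y - 79.
  f_y = 4*x*y + 8*x + 6*y**2 + 38*y + 52.
Scan x_0 ∈ {−4, ..., 4}. For each x_0, f_y(x_0, y) is a polynomial in y; find its integer roots y ∈ {−4, ..., 4}, then test f_x and f at those candidates.
  x = -4: f_y(-4, y) = 6*y**2 + 22*y + 20; vanishes at y ∈ {-2}. (-4, -2): f_x = -7 ≠ 0.
  x = -3: f_y(-3, y) = 6*y**2 + 26*y + 28; vanishes at y ∈ {-2}. (-3, -2): f_x = 0, f = 0 — SINGULAR.
  x = -2: f_y(-2, y) = 6*y**2 + 30*y + 36; vanishes at y ∈ {-3, -2}. (-2, -3): f_x = -9 ≠ 0; (-2, -2): f_x = -11 ≠ 0.
  x = -1: f_y(-1, y) = 6*y**2 + 34*y + 44; vanishes at y ∈ {-2}. (-1, -2): f_x = -40 ≠ 0.
  x = 0: f_y(0, y) = 6*y**2 + 38*y + 52; vanishes at y ∈ {-2}. (0, -2): f_x = -87 ≠ 0.
  x = 1: f_y(1, y) = 6*y**2 + 42*y + 60; vanishes at y ∈ {-2}. (1, -2): f_x = -152 ≠ 0.
  x = 2: f_y(2, y) = 6*y**2 + 46*y + 68; vanishes at y ∈ {-2}. (2, -2): f_x = -235 ≠ 0.
  x = 3: f_y(3, y) = 6*y**2 + 50*y + 76; vanishes at y ∈ {-2}. (3, -2): f_x = -336 ≠ 0.
  x = 4: f_y(4, y) = 6*y**2 + 54*y + 84; vanishes at y ∈ {-2}. (4, -2): f_x = -455 ≠ 0.
Only singular point on the grid: (-3, -2).
Classify: substitute x = -3 + u, y = -2 + v and expand: f = -3*u**3 - u**2 + 2*u*v**2 + 2*v**3 + v**2.
No constant or linear terms (consistent with a singular point). Quadratic part: -u**2 + v**2. Cubic part: -3*u**3 + 2*u*v**2 + 2*v**3.
The quadratic part v**2 - u**2 = (v − u)(v + u) splits into two distinct linear factors, so there are two distinct tangent lines y − -2 = ±(x − -3) — this is a node (ordinary double point).
Classification: node.


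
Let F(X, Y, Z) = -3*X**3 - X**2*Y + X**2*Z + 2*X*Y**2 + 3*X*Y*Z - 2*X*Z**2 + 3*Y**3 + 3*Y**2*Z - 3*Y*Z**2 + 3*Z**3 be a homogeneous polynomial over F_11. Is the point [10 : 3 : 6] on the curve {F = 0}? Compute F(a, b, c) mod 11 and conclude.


F(10,3,6) ≡ 1 (mod 11); P is NOT on the curve.

Evaluate F(10, 3, 6) term-by-term (mod 11).
  -3*X**3 ↦ -3·1000·1·1 = -3000
  -X**2*Y ↦ -1·100·3·1 = -300
  X**2*Z ↦ 1·100·1·6 = 600
  2*X*Y**2 ↦ 2·10·9·1 = 180
  3*X*Y*Z ↦ 3·10·3·6 = 540
  -2*X*Z**2 ↦ -2·10·1·36 = -720
  3*Y**3 ↦ 3·1·27·1 = 81
  3*Y**2*Z ↦ 3·1·9·6 = 162
  -3*Y*Z**2 ↦ -3·1·3·36 = -324
  3*Z**3 ↦ 3·1·1·216 = 648
Sum: F(10, 3, 6) = (-3000) + (-300) + (600) + (180) + (540) + (-720) + (81) + (162) + (-324) + (648) = -2133.
Reducing mod 11: -2133 ≡ 1 (mod 11).
Since F(a, b, c) ≡ 1 ≠ 0 (mod 11), P does NOT lie on the curve.


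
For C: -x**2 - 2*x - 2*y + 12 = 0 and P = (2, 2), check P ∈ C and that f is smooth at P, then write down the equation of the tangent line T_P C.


Tangent line at P: -6*x - 2*y + 16 = 0.

Step 1: f(2, 2) = 0, so P lies on C.
Step 2: partial derivatives
  f_x(x, y) = -2*x - 2, f_y(x, y) = -2.
  f_x(P) = -6, f_y(P) = -2 (gradient nonzero, so P is smooth).
Step 3: tangent line at P: -6·(x − 2) + -2·(y − 2) = 0.
Expanding: -6*x - 2*y + 16 = 0.


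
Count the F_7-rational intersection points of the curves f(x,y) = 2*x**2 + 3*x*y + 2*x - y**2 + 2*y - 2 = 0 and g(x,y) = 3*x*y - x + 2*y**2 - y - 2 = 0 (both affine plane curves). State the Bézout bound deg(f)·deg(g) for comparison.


Common zeros: ∅; count = 0; Bézout bound = 4.

deg(f) = 2, deg(g) = 2, so Bézout bound = 4.
Scan x ∈ F_7. For each x, list the y ∈ F_7 with f(x, y) ≡ 0 and those with g(x, y) ≡ 0 (mod 7); the common zeros in that column are the intersection.
  x = 0: f ≡ 0 at y ∈ ∅; g ≡ 0 at y ∈ ∅; common: ∅.
  x = 1: f ≡ 0 at y ∈ ∅; g ≡ 0 at y ∈ {3}; common: ∅.
  x = 2: f ≡ 0 at y ∈ ∅; g ≡ 0 at y ∈ {2, 6}; common: ∅.
  x = 3: f ≡ 0 at y ∈ ∅; g ≡ 0 at y ∈ ∅; common: ∅.
  x = 4: f ≡ 0 at y ∈ ∅; g ≡ 0 at y ∈ {1, 4}; common: ∅.
  x = 5: f ≡ 0 at y ∈ ∅; g ≡ 0 at y ∈ {0}; common: ∅.
  x = 6: f ≡ 0 at y ∈ {3}; g ≡ 0 at y ∈ ∅; common: ∅.
Collecting: common zeros = ∅, so the count is 0.
Comparison with the Bézout bound: 0 ≤ 4 = deg(f)·deg(g), as expected for curves with no common component (the affine F_7-count falls short of the bound because intersections may lie at infinity, over extension fields, or carry multiplicity).


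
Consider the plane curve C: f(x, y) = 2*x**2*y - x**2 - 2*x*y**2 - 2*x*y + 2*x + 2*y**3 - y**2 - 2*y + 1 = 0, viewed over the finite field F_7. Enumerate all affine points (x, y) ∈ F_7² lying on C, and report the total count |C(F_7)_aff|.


Affine F_7-points: {(0, 1), (0, 4), (0, 6), (2, 1), (3, 6), (4, 0), (5, 0)}; count = 7.

For each of the 49 pairs (x, y) ∈ F_7², evaluate f(x, y) mod 7. Record the zeros.
  x = 0: [0↦1, 1↦0, 2↦2, 3↦5, 4↦0, 5↦6, 6↦0]  zeros at y ∈ {1, 4, 6}
  x = 1: [0↦2, 1↦6, 2↦2, 3↦2, 4↦4, 5↦6, 6↦6]  zeros at y ∈ ∅
  x = 2: [0↦1, 1↦0, 2↦1, 3↦2, 4↦1, 5↦3, 6↦6]  zeros at y ∈ {1}
  x = 3: [0↦5, 1↦3, 2↦6, 3↦5, 4↦5, 5↦4, 6↦0]  zeros at y ∈ {6}
  x = 4: [0↦0, 1↦1, 2↦3, 3↦4, 4↦2, 5↦2, 6↦2]  zeros at y ∈ {0}
  x = 5: [0↦0, 1↦1, 2↦6, 3↦6, 4↦6, 5↦4, 6↦5]  zeros at y ∈ {0}
  x = 6: [0↦5, 1↦3, 2↦1, 3↦4, 4↦3, 5↦3, 6↦2]  zeros at y ∈ ∅
Collecting zeros: affine points = {(0, 1), (0, 4), (0, 6), (2, 1), (3, 6), (4, 0), (5, 0)}.
Total count |C(F_7)_aff| = 7.
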